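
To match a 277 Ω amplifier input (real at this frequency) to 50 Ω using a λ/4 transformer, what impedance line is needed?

Z_qwt ≈ 118 Ω

Z_qwt = √(Z_0·R_L) = √(50 × 277) = √13850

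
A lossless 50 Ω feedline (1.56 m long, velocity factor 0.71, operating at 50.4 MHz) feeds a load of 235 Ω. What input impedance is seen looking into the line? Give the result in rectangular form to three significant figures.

Z_in ≈ 19.1 + j42.7 Ω

λ = v/f = 0.71·c / 50.4 MHz = 4.23 m
βl = 2π·l/λ = 2π × 0.369 = 133°
tan(βl) = tan(133°) = -1.08
Z_in = Z_0·(Z_L + jZ_0·tanβl)/(Z_0 + jZ_L·tanβl)
     = 50·(235 − j53.8)/(50 − j253)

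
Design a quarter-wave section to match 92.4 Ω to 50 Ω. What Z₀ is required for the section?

Z_qwt = √(Z_0·R_L) = √(50 × 92.4) = √4620

Z_qwt ≈ 68 Ω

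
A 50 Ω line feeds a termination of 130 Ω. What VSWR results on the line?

VSWR ≈ 2.6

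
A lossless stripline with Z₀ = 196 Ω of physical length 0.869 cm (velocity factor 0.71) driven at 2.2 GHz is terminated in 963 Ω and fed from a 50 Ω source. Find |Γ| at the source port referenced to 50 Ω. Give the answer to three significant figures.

λ = v/f = 0.71·c / 2.2 GHz = 0.0968 m
βl = 2π·l/λ = 2π × 0.0898 = 32.3°
tan(βl) = 0.632
Z_in = Z_0·(Z_L + jZ_0·tanβl)/(Z_0 + jZ_L·tanβl) = 127 − j269 Ω
Γ_s = (Z_in − Z_s)/(Z_in + Z_s) = (76.5 − j269)/(177 − j269), |Γ_s| = 0.869

|Γ| ≈ 0.869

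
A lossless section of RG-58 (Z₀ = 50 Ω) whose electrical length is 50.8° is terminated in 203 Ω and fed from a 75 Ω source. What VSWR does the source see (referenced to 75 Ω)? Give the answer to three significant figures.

VSWR ≈ 4.78

tan(βl) = 1.23
Z_in = Z_0·(Z_L + jZ_0·tanβl)/(Z_0 + jZ_L·tanβl) = 19.7 − j36.8 Ω
Γ_s = (Z_in − Z_s)/(Z_in + Z_s) = (-55.3 − j36.8)/(94.7 − j36.8), |Γ_s| = 0.654
VSWR = (1 + |Γ_s|)/(1 − |Γ_s|)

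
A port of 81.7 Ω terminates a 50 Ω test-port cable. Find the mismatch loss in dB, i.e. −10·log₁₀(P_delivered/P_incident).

Γ = (81.7 − 50)/(81.7 + 50) = 0.241
|Γ|² = 0.0579, so P_del/P_inc = 1 − |Γ|² = 0.942
ML = −10·log₁₀(1 − |Γ|²)

mismatch loss ≈ 0.259 dB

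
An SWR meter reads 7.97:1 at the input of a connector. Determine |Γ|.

|Γ| ≈ 0.777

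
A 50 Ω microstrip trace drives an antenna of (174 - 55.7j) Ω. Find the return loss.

Γ = (124 − j55.7)/(224 − j55.7), |Γ| = 0.589
RL = −20·log₁₀|Γ| = −20·log₁₀(0.589)

RL ≈ 4.6 dB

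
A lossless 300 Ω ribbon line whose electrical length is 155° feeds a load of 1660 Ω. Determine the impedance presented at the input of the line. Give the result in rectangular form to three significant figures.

Z_in ≈ 264 + j541 Ω

tan(βl) = tan(155°) = -0.466
Z_in = Z_0·(Z_L + jZ_0·tanβl)/(Z_0 + jZ_L·tanβl)
     = 300·(1660 − j140)/(300 − j774)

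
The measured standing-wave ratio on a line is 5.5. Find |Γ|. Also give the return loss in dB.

|Γ| = (S − 1)/(S + 1) = (5.5 − 1)/(5.5 + 1) = 4.5/6.5
RL = −20·log₁₀|Γ| = −20·log₁₀(0.692)

|Γ| ≈ 0.692; return loss ≈ 3.19 dB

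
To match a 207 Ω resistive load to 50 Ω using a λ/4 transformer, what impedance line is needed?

Z_qwt ≈ 102 Ω

Z_qwt = √(Z_0·R_L) = √(50 × 207) = √10350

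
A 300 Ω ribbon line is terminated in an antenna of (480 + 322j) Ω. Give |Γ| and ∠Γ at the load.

Γ ≈ 0.437 ∠ 38.4°

Γ = (Z_L − Z_0)/(Z_L + Z_0) = (180 + j322)/(780 + j322)
|Γ| = 369/844 = 0.437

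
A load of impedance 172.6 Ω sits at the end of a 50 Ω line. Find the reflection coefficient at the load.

Γ = (Z_L − Z_0)/(Z_L + Z_0) = (172.6 − 50)/(172.6 + 50) = 122.6/222.6

Γ = 0.551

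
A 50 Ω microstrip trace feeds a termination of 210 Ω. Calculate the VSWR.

VSWR ≈ 4.2

Γ = (210 − 50)/(210 + 50) = 0.615
VSWR = (1 + 0.615)/(1 − 0.615)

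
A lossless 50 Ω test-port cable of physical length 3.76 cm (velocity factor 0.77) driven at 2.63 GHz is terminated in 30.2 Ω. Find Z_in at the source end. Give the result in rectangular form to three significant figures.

Z_in ≈ 34.4 − j14.2 Ω

λ = v/f = 0.77·c / 2.63 GHz = 0.0878 m
βl = 2π·l/λ = 2π × 0.428 = 154°
tan(βl) = tan(154°) = -0.485
Z_in = Z_0·(Z_L + jZ_0·tanβl)/(Z_0 + jZ_L·tanβl)
     = 50·(30.2 − j24.3)/(50 − j14.7)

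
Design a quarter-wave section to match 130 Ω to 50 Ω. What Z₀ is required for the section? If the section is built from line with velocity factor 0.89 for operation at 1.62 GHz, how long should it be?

Z_qwt ≈ 80.6 Ω; length ≈ 4.12 cm

Z_qwt = √(Z_0·R_L) = √(50 × 130) = √6500
λ = 0.89·c/f = 0.165 m, so l = λ/4 = 0.0412 m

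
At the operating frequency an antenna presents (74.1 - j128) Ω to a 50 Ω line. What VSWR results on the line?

VSWR ≈ 6.42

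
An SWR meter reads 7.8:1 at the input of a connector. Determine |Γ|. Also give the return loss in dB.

|Γ| = (S − 1)/(S + 1) = (7.8 − 1)/(7.8 + 1) = 6.8/8.8
RL = −20·log₁₀|Γ| = −20·log₁₀(0.773)

|Γ| ≈ 0.773; return loss ≈ 2.24 dB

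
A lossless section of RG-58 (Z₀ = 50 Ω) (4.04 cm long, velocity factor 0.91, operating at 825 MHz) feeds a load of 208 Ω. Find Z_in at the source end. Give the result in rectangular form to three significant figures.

Z_in ≈ 23.5 − j46 Ω

λ = v/f = 0.91·c / 825 MHz = 0.331 m
βl = 2π·l/λ = 2π × 0.122 = 44°
tan(βl) = tan(44°) = 0.964
Z_in = Z_0·(Z_L + jZ_0·tanβl)/(Z_0 + jZ_L·tanβl)
     = 50·(208 + j48.2)/(50 + j201)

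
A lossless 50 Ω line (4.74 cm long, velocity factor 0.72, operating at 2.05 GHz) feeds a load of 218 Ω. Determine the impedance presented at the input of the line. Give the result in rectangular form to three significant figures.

λ = v/f = 0.72·c / 2.05 GHz = 0.105 m
βl = 2π·l/λ = 2π × 0.45 = 162°
tan(βl) = tan(162°) = -0.326
Z_in = Z_0·(Z_L + jZ_0·tanβl)/(Z_0 + jZ_L·tanβl)
     = 50·(218 − j16.3)/(50 − j71)

Z_in ≈ 79.9 + j97.2 Ω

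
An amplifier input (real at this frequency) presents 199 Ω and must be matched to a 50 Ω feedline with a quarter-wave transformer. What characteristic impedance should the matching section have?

Z_qwt = √(Z_0·R_L) = √(50 × 199) = √9950

Z_qwt ≈ 99.7 Ω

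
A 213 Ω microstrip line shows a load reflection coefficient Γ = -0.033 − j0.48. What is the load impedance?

Z_L = Z_0·(1 + Γ)/(1 − Γ) = 213·(0.967 − j0.48)/(1.03 + j0.48)

Z_L ≈ 126 − j158 Ω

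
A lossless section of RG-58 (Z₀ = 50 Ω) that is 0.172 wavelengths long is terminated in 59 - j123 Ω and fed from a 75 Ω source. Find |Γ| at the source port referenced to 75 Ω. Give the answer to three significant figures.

|Γ| ≈ 0.824

βl = 2π × 0.172 = 61.9°
tan(βl) = 1.87
Z_in = Z_0·(Z_L + jZ_0·tanβl)/(Z_0 + jZ_L·tanβl) = 7.32 − j8.1 Ω
Γ_s = (Z_in − Z_s)/(Z_in + Z_s) = (-67.7 − j8.1)/(82.3 − j8.1), |Γ_s| = 0.824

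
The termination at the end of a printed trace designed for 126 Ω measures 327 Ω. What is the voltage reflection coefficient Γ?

Γ = (Z_L − Z_0)/(Z_L + Z_0) = (327 − 126)/(327 + 126) = 201/453

Γ = 0.444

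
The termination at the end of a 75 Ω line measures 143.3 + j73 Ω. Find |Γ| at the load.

|Γ| ≈ 0.434

Γ = (Z_L − Z_0)/(Z_L + Z_0) = (68.3 + j73)/(218.3 + j73)
|Γ| = 100/230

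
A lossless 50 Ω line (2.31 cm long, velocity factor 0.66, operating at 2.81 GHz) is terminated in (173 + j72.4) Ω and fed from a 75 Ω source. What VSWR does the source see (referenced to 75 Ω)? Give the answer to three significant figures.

VSWR ≈ 5.71

λ = v/f = 0.66·c / 2.81 GHz = 0.0705 m
βl = 2π·l/λ = 2π × 0.328 = 118°
tan(βl) = -1.88
Z_in = Z_0·(Z_L + jZ_0·tanβl)/(Z_0 + jZ_L·tanβl) = 14 + j18.6 Ω
Γ_s = (Z_in − Z_s)/(Z_in + Z_s) = (-61 + j18.6)/(89 + j18.6), |Γ_s| = 0.702
VSWR = (1 + |Γ_s|)/(1 − |Γ_s|)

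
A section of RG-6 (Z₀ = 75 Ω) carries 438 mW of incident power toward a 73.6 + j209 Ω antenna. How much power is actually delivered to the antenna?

|Γ| = |(-1.4 + j209)/(148.6 + j209)| = 0.815
|Γ|² = 0.664
P_refl = |Γ|²·P_inc = 291 mW, P_del = (1 − |Γ|²)·P_inc = 147 mW

P_delivered ≈ 147 mW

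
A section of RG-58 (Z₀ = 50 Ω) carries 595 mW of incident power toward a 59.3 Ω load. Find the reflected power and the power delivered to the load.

Γ = (59.3 − 50)/(59.3 + 50) = 0.0851
|Γ|² = 0.00724
P_refl = |Γ|²·P_inc = 4.31 mW, P_del = (1 − |Γ|²)·P_inc = 591 mW

P_reflected ≈ 4.31 mW; P_delivered ≈ 591 mW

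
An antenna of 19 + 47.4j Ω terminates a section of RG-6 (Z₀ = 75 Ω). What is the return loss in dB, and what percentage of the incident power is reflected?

RL ≈ 3.14 dB; 48.6% of incident power reflected

Γ = (-56 + j47.4)/(94 + j47.4), |Γ| = 0.697
RL = −20·log₁₀(0.697) = 3.14 dB
P_refl/P_inc = |Γ|² = 0.486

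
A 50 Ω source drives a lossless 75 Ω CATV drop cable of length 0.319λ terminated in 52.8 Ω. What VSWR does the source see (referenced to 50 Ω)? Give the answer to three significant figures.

βl = 2π × 0.319 = 115°
tan(βl) = -2.16
Z_in = Z_0·(Z_L + jZ_0·tanβl)/(Z_0 + jZ_L·tanβl) = 90.3 − j24.7 Ω
Γ_s = (Z_in − Z_s)/(Z_in + Z_s) = (40.3 − j24.7)/(140 − j24.7), |Γ_s| = 0.332
VSWR = (1 + |Γ_s|)/(1 − |Γ_s|)

VSWR ≈ 1.99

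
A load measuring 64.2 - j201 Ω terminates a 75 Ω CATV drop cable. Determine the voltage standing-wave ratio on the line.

VSWR ≈ 10.3

Γ = (Z_L − Z_0)/(Z_L + Z_0) = (-10.8 − j201)/(139.2 − j201)
|Γ| = 201/244 = 0.823
VSWR = (1 + |Γ|)/(1 − |Γ|) = 1.82/0.177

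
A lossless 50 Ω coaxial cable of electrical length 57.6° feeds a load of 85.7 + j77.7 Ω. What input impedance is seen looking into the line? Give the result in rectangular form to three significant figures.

tan(βl) = tan(57.6°) = 1.58
Z_in = Z_0·(Z_L + jZ_0·tanβl)/(Z_0 + jZ_L·tanβl)
     = 50·(85.7 + j156)/(-72.4 + j135)

Z_in ≈ 31.8 − j48.8 Ω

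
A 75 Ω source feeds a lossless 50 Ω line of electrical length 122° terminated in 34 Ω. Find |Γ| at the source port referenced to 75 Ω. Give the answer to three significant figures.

tan(βl) = -1.6
Z_in = Z_0·(Z_L + jZ_0·tanβl)/(Z_0 + jZ_L·tanβl) = 55.4 − j19.7 Ω
Γ_s = (Z_in − Z_s)/(Z_in + Z_s) = (-19.6 − j19.7)/(130 − j19.7), |Γ_s| = 0.21

|Γ| ≈ 0.21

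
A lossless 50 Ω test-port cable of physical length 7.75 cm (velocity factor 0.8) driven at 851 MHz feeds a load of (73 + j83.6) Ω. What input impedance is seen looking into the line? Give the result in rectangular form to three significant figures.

λ = v/f = 0.8·c / 851 MHz = 0.282 m
βl = 2π·l/λ = 2π × 0.275 = 98.9°
tan(βl) = tan(98.9°) = -6.36
Z_in = Z_0·(Z_L + jZ_0·tanβl)/(Z_0 + jZ_L·tanβl)
     = 50·(73 − j235)/(582 − j465)

Z_in ≈ 13.7 − j9.25 Ω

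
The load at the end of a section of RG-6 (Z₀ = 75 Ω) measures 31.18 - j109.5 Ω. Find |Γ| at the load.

|Γ| ≈ 0.773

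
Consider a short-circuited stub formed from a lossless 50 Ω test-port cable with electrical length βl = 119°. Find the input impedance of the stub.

Z_in ≈ −j90.2 Ω

tan(βl) = -1.8
For a short-circuited stub, Z_in = jZ_0·tan(βl)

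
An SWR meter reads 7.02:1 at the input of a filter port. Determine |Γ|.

|Γ| = (S − 1)/(S + 1) = (7.02 − 1)/(7.02 + 1) = 6.02/8.02

|Γ| ≈ 0.751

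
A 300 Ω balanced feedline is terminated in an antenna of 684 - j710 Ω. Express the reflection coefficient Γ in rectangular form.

Γ ≈ 0.599 − j0.289

Γ = (Z_L − Z_0)/(Z_L + Z_0) = (384 − j710)/(984 − j710)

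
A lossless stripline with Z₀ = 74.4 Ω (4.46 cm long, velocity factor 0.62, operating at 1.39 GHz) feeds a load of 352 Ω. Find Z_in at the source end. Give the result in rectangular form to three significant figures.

Z_in ≈ 20.7 + j40.4 Ω

λ = v/f = 0.62·c / 1.39 GHz = 0.134 m
βl = 2π·l/λ = 2π × 0.333 = 120°
tan(βl) = tan(120°) = -1.73
Z_in = Z_0·(Z_L + jZ_0·tanβl)/(Z_0 + jZ_L·tanβl)
     = 74.4·(352 − j129)/(74.4 − j610)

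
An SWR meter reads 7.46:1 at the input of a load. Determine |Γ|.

|Γ| = (S − 1)/(S + 1) = (7.46 − 1)/(7.46 + 1) = 6.46/8.46

|Γ| ≈ 0.764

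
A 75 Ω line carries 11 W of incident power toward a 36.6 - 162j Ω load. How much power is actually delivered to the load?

P_delivered ≈ 3.12 W

|Γ| = |(-38.4 − j162)/(111.6 − j162)| = 0.846
|Γ|² = 0.716
P_refl = |Γ|²·P_inc = 7.88 W, P_del = (1 − |Γ|²)·P_inc = 3.12 W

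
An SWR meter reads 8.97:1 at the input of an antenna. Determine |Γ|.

|Γ| ≈ 0.799

|Γ| = (S − 1)/(S + 1) = (8.97 − 1)/(8.97 + 1) = 7.97/9.97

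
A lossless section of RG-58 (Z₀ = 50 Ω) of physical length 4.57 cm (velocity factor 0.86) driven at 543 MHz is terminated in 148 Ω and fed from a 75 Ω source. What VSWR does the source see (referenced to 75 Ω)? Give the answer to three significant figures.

λ = v/f = 0.86·c / 543 MHz = 0.475 m
βl = 2π·l/λ = 2π × 0.0962 = 34.6°
tan(βl) = 0.691
Z_in = Z_0·(Z_L + jZ_0·tanβl)/(Z_0 + jZ_L·tanβl) = 42.2 − j51.8 Ω
Γ_s = (Z_in − Z_s)/(Z_in + Z_s) = (-32.8 − j51.8)/(117 − j51.8), |Γ_s| = 0.478
VSWR = (1 + |Γ_s|)/(1 − |Γ_s|)

VSWR ≈ 2.83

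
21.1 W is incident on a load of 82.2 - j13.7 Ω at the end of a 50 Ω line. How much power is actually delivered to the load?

|Γ| = |(32.2 − j13.7)/(132.2 − j13.7)| = 0.263
|Γ|² = 0.0693
P_refl = |Γ|²·P_inc = 1.46 W, P_del = (1 − |Γ|²)·P_inc = 19.6 W

P_delivered ≈ 19.6 W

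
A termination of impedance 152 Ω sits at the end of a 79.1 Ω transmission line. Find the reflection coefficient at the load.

Γ = (Z_L − Z_0)/(Z_L + Z_0) = (152 − 79.1)/(152 + 79.1) = 72.9/231.1

Γ = 0.315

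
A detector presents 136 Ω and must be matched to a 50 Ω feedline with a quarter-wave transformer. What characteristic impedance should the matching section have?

Z_qwt = √(Z_0·R_L) = √(50 × 136) = √6800

Z_qwt ≈ 82.5 Ω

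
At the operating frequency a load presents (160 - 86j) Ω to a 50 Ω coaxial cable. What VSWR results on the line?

VSWR ≈ 4.2

Γ = (Z_L − Z_0)/(Z_L + Z_0) = (110 − j86)/(210 − j86)
|Γ| = 140/227 = 0.615
VSWR = (1 + |Γ|)/(1 − |Γ|) = 1.62/0.385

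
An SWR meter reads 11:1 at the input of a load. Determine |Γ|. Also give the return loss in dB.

|Γ| ≈ 0.833; return loss ≈ 1.58 dB

|Γ| = (S − 1)/(S + 1) = (11 − 1)/(11 + 1) = 10/12
RL = −20·log₁₀|Γ| = −20·log₁₀(0.833)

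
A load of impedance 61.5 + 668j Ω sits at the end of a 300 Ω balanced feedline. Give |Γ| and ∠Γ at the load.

Γ = (Z_L − Z_0)/(Z_L + Z_0) = (-238.5 + j668)/(361.5 + j668)
|Γ| = 709/760 = 0.934

Γ ≈ 0.934 ∠ 48.1°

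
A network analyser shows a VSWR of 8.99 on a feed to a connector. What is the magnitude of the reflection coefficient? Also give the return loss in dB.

|Γ| = (S − 1)/(S + 1) = (8.99 − 1)/(8.99 + 1) = 7.99/9.99
RL = −20·log₁₀|Γ| = −20·log₁₀(0.8)

|Γ| ≈ 0.8; return loss ≈ 1.94 dB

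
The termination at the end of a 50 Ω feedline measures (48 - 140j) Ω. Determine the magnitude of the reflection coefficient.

|Γ| ≈ 0.819

Γ = (Z_L − Z_0)/(Z_L + Z_0) = (-2 − j140)/(98 − j140)
|Γ| = 140/171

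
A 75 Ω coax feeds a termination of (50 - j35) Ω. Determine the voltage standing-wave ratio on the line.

VSWR ≈ 1.99

Γ = (Z_L − Z_0)/(Z_L + Z_0) = (-25 − j35)/(125 − j35)
|Γ| = 43/130 = 0.331
VSWR = (1 + |Γ|)/(1 − |Γ|) = 1.33/0.669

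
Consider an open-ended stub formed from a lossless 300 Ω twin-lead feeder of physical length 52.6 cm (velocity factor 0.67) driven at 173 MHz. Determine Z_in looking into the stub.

λ = v/f = 0.67·c / 173 MHz = 1.16 m
βl = 2π·l/λ = 2π × 0.453 = 163°
tan(βl) = -0.306
For an open-ended stub, Z_in = −jZ_0·cot(βl) = −jZ_0/tan(βl)

Z_in ≈ +j980 Ω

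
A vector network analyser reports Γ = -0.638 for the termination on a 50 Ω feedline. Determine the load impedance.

Z_L = Z_0·(1 + Γ)/(1 − Γ) = 50·(0.362)/(1.64)

Z_L ≈ 11.1 Ω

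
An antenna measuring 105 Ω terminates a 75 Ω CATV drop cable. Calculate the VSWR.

For a purely resistive load, VSWR = R_L/Z_0 or Z_0/R_L (whichever > 1) = 105/75

VSWR ≈ 1.4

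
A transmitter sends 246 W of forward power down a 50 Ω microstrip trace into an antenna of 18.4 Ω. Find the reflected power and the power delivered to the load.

P_reflected ≈ 52.5 W; P_delivered ≈ 193 W

Γ = (18.4 − 50)/(18.4 + 50) = -0.462
|Γ|² = 0.213
P_refl = |Γ|²·P_inc = 52.5 W, P_del = (1 − |Γ|²)·P_inc = 193 W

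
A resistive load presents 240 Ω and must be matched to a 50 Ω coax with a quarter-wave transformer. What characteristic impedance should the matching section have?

Z_qwt = √(Z_0·R_L) = √(50 × 240) = √12000

Z_qwt ≈ 110 Ω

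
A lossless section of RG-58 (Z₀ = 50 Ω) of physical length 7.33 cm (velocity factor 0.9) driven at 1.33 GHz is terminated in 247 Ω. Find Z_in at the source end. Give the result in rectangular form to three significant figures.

λ = v/f = 0.9·c / 1.33 GHz = 0.203 m
βl = 2π·l/λ = 2π × 0.361 = 130°
tan(βl) = tan(130°) = -1.19
Z_in = Z_0·(Z_L + jZ_0·tanβl)/(Z_0 + jZ_L·tanβl)
     = 50·(247 − j59.6)/(50 − j295)

Z_in ≈ 16.8 + j39.1 Ω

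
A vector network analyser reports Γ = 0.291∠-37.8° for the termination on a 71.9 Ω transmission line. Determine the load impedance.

Z_L = Z_0·(1 + Γ)/(1 − Γ) = 71.9·(1.23 − j0.178)/(0.77 + j0.178)

Z_L ≈ 105 − j41 Ω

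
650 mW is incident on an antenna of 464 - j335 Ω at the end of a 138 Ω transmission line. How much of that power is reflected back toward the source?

P_reflected ≈ 299 mW

|Γ| = |(326 − j335)/(602 − j335)| = 0.678
|Γ|² = 0.46
P_refl = |Γ|²·P_inc = 299 mW, P_del = (1 − |Γ|²)·P_inc = 351 mW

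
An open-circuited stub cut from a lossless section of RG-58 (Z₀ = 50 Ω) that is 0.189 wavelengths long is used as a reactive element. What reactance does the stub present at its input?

X_in ≈ -20.2 Ω (capacitive)

βl = 2π × 0.189 = 68°
tan(βl) = 2.48
For an open-circuited stub, Z_in = −jZ_0·cot(βl) = −jZ_0/tan(βl)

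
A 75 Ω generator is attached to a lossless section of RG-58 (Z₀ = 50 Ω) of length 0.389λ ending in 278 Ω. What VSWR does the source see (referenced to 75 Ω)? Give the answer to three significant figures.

VSWR ≈ 5.65

βl = 2π × 0.389 = 140°
tan(βl) = -0.838
Z_in = Z_0·(Z_L + jZ_0·tanβl)/(Z_0 + jZ_L·tanβl) = 20.8 + j55.2 Ω
Γ_s = (Z_in − Z_s)/(Z_in + Z_s) = (-54.2 + j55.2)/(95.8 + j55.2), |Γ_s| = 0.699
VSWR = (1 + |Γ_s|)/(1 − |Γ_s|)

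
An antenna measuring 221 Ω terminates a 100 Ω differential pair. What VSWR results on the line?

VSWR ≈ 2.21

Γ = (221 − 100)/(221 + 100) = 0.377
VSWR = (1 + 0.377)/(1 − 0.377)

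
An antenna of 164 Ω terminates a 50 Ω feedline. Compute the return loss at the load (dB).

RL ≈ 5.47 dB

Γ = (164 − 50)/(164 + 50) = 0.533
RL = −20·log₁₀|Γ| = −20·log₁₀(0.533)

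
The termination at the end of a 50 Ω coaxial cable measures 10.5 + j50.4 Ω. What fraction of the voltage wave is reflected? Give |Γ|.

Γ = (Z_L − Z_0)/(Z_L + Z_0) = (-39.5 + j50.4)/(60.5 + j50.4)
|Γ| = 64/78.7

|Γ| ≈ 0.813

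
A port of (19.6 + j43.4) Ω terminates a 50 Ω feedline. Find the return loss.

Γ = (-30.4 + j43.4)/(69.6 + j43.4), |Γ| = 0.646
RL = −20·log₁₀|Γ| = −20·log₁₀(0.646)

RL ≈ 3.8 dB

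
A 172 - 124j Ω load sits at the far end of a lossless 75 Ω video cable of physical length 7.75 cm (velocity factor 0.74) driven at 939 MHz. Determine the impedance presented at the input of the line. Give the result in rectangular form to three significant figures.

Z_in ≈ 33.9 + j56.5 Ω

λ = v/f = 0.74·c / 939 MHz = 0.236 m
βl = 2π·l/λ = 2π × 0.328 = 118°
tan(βl) = tan(118°) = -1.88
Z_in = Z_0·(Z_L + jZ_0·tanβl)/(Z_0 + jZ_L·tanβl)
     = 75·(172 − j265)/(-158 − j323)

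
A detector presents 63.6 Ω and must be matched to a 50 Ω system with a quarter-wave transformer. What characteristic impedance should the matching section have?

Z_qwt = √(Z_0·R_L) = √(50 × 63.6) = √3180

Z_qwt ≈ 56.4 Ω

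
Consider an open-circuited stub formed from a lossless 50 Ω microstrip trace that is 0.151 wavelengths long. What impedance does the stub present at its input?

βl = 2π × 0.151 = 54.4°
tan(βl) = 1.39
For an open-circuited stub, Z_in = −jZ_0·cot(βl) = −jZ_0/tan(βl)

Z_in ≈ −j35.8 Ω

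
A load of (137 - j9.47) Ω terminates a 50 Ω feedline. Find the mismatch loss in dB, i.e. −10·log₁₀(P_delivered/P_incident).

mismatch loss ≈ 1.07 dB

Γ = (87 − j9.47)/(187 − j9.47), |Γ| = 0.467
|Γ|² = 0.218, so P_del/P_inc = 1 − |Γ|² = 0.782
ML = −10·log₁₀(1 − |Γ|²)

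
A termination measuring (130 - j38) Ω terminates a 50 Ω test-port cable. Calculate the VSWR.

Γ = (Z_L − Z_0)/(Z_L + Z_0) = (80 − j38)/(180 − j38)
|Γ| = 88.6/184 = 0.481
VSWR = (1 + |Γ|)/(1 − |Γ|) = 1.48/0.519

VSWR ≈ 2.86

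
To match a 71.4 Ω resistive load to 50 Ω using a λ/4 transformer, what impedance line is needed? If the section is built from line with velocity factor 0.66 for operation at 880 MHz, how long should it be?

Z_qwt ≈ 59.7 Ω; length ≈ 5.62 cm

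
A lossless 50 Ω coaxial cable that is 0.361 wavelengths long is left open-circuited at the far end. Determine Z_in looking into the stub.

βl = 2π × 0.361 = 130°
tan(βl) = -1.19
For an open-circuited stub, Z_in = −jZ_0·cot(βl) = −jZ_0/tan(βl)

Z_in ≈ +j41.9 Ω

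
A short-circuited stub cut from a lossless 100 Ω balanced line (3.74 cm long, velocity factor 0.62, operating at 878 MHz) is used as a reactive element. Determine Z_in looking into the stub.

Z_in ≈ +j201 Ω

λ = v/f = 0.62·c / 878 MHz = 0.212 m
βl = 2π·l/λ = 2π × 0.177 = 63.6°
tan(βl) = 2.01
For a short-circuited stub, Z_in = jZ_0·tan(βl)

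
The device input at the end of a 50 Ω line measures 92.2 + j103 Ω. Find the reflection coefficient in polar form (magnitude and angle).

Γ = (Z_L − Z_0)/(Z_L + Z_0) = (42.2 + j103)/(142.2 + j103)
|Γ| = 111/176 = 0.634

Γ ≈ 0.634 ∠ 31.8°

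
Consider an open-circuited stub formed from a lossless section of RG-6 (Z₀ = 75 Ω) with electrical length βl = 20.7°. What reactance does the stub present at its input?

tan(βl) = 0.378
For an open-circuited stub, Z_in = −jZ_0·cot(βl) = −jZ_0/tan(βl)

X_in ≈ -198 Ω (capacitive)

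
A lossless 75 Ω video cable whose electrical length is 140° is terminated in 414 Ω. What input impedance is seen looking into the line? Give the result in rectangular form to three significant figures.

tan(βl) = tan(140°) = -0.839
Z_in = Z_0·(Z_L + jZ_0·tanβl)/(Z_0 + jZ_L·tanβl)
     = 75·(414 − j62.9)/(75 − j347)

Z_in ≈ 31.4 + j82.6 Ω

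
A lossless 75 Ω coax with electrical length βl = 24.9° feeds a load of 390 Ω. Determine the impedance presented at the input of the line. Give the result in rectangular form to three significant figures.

tan(βl) = tan(24.9°) = 0.464
Z_in = Z_0·(Z_L + jZ_0·tanβl)/(Z_0 + jZ_L·tanβl)
     = 75·(390 + j34.8)/(75 + j181)

Z_in ≈ 69.4 − j133 Ω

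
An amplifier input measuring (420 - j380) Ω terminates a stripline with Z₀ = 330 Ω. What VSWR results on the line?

VSWR ≈ 2.73

Γ = (Z_L − Z_0)/(Z_L + Z_0) = (90 − j380)/(750 − j380)
|Γ| = 391/841 = 0.464
VSWR = (1 + |Γ|)/(1 − |Γ|) = 1.46/0.536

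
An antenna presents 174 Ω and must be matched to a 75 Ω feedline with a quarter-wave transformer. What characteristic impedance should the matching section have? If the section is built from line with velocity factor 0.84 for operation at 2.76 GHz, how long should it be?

Z_qwt = √(Z_0·R_L) = √(75 × 174) = √13050
λ = 0.84·c/f = 0.0913 m, so l = λ/4 = 0.0228 m

Z_qwt ≈ 114 Ω; length ≈ 2.28 cm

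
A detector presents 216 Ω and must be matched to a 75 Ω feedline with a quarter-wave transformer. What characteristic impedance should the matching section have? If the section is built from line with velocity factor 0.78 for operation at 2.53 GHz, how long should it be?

Z_qwt ≈ 127 Ω; length ≈ 2.31 cm

Z_qwt = √(Z_0·R_L) = √(75 × 216) = √16200
λ = 0.78·c/f = 0.0925 m, so l = λ/4 = 0.0231 m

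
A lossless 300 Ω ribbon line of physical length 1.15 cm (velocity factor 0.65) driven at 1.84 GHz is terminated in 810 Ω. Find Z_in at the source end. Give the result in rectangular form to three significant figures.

Z_in ≈ 232 − j264 Ω

λ = v/f = 0.65·c / 1.84 GHz = 0.106 m
βl = 2π·l/λ = 2π × 0.109 = 39.1°
tan(βl) = tan(39.1°) = 0.812
Z_in = Z_0·(Z_L + jZ_0·tanβl)/(Z_0 + jZ_L·tanβl)
     = 300·(810 + j243)/(300 + j657)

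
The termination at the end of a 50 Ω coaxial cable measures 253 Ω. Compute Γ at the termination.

Γ = (Z_L − Z_0)/(Z_L + Z_0) = (253 − 50)/(253 + 50) = 203/303

Γ = 0.67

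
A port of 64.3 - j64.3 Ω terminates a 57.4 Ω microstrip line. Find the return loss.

RL ≈ 6.56 dB

Γ = (6.9 − j64.3)/(121.7 − j64.3), |Γ| = 0.47
RL = −20·log₁₀|Γ| = −20·log₁₀(0.47)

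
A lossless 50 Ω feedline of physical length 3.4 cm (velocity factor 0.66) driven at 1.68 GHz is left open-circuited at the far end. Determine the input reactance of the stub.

X_in ≈ 12.3 Ω (inductive)

λ = v/f = 0.66·c / 1.68 GHz = 0.118 m
βl = 2π·l/λ = 2π × 0.288 = 104°
tan(βl) = -4.05
For an open-circuited stub, Z_in = −jZ_0·cot(βl) = −jZ_0/tan(βl)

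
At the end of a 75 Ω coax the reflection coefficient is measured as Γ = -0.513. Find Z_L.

Z_L ≈ 24.1 Ω

Z_L = Z_0·(1 + Γ)/(1 − Γ) = 75·(0.487)/(1.51)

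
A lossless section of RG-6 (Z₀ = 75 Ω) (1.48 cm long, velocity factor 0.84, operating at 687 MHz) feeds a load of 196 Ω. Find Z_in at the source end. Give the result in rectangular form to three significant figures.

Z_in ≈ 143 − j77.7 Ω

λ = v/f = 0.84·c / 687 MHz = 0.367 m
βl = 2π·l/λ = 2π × 0.0403 = 14.5°
tan(βl) = tan(14.5°) = 0.259
Z_in = Z_0·(Z_L + jZ_0·tanβl)/(Z_0 + jZ_L·tanβl)
     = 75·(196 + j19.4)/(75 + j50.8)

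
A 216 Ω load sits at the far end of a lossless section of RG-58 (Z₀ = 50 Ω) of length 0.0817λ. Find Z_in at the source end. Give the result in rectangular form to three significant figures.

Z_in ≈ 41.1 − j71.8 Ω

βl = 2π × 0.0817 = 29.4°
tan(βl) = tan(29.4°) = 0.564
Z_in = Z_0·(Z_L + jZ_0·tanβl)/(Z_0 + jZ_L·tanβl)
     = 50·(216 + j28.2)/(50 + j122)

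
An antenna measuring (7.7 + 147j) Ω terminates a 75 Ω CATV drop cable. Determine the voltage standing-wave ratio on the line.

Γ = (Z_L − Z_0)/(Z_L + Z_0) = (-67.3 + j147)/(82.7 + j147)
|Γ| = 162/169 = 0.959
VSWR = (1 + |Γ|)/(1 − |Γ|) = 1.96/0.0415

VSWR ≈ 47.2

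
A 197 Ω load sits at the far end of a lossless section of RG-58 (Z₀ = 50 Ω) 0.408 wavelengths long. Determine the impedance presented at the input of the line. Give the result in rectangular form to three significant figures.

βl = 2π × 0.408 = 147°
tan(βl) = tan(147°) = -0.652
Z_in = Z_0·(Z_L + jZ_0·tanβl)/(Z_0 + jZ_L·tanβl)
     = 50·(197 − j32.6)/(50 − j129)

Z_in ≈ 36.9 + j62.3 Ω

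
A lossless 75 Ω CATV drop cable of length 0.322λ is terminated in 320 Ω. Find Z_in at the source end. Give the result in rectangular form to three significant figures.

βl = 2π × 0.322 = 116°
tan(βl) = tan(116°) = -2.06
Z_in = Z_0·(Z_L + jZ_0·tanβl)/(Z_0 + jZ_L·tanβl)
     = 75·(320 − j154)/(75 − j658)

Z_in ≈ 21.5 + j34 Ω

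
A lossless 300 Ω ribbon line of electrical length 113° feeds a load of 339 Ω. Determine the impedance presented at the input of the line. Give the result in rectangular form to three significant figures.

Z_in ≈ 275 + j24.2 Ω

tan(βl) = tan(113°) = -2.36
Z_in = Z_0·(Z_L + jZ_0·tanβl)/(Z_0 + jZ_L·tanβl)
     = 300·(339 − j707)/(300 − j799)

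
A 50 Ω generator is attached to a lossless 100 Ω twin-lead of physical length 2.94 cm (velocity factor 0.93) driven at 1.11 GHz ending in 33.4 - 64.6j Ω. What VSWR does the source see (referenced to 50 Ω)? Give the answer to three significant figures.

VSWR ≈ 2.29

λ = v/f = 0.93·c / 1.11 GHz = 0.251 m
βl = 2π·l/λ = 2π × 0.117 = 42.1°
tan(βl) = 0.904
Z_in = Z_0·(Z_L + jZ_0·tanβl)/(Z_0 + jZ_L·tanβl) = 23.3 + j11.8 Ω
Γ_s = (Z_in − Z_s)/(Z_in + Z_s) = (-26.7 + j11.8)/(73.3 + j11.8), |Γ_s| = 0.393
VSWR = (1 + |Γ_s|)/(1 − |Γ_s|)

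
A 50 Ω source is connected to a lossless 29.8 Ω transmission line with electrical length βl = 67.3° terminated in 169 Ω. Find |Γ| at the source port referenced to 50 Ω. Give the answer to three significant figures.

tan(βl) = 2.39
Z_in = Z_0·(Z_L + jZ_0·tanβl)/(Z_0 + jZ_L·tanβl) = 6.14 − j12 Ω
Γ_s = (Z_in − Z_s)/(Z_in + Z_s) = (-43.9 − j12)/(56.1 − j12), |Γ_s| = 0.792

|Γ| ≈ 0.792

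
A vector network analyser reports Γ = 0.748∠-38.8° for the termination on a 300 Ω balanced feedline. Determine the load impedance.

Z_L ≈ 336 − j714 Ω

Z_L = Z_0·(1 + Γ)/(1 − Γ) = 300·(1.58 − j0.469)/(0.417 + j0.469)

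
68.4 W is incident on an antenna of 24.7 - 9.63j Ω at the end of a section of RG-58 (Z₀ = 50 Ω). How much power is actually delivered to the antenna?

P_delivered ≈ 59.6 W

|Γ| = |(-25.3 − j9.63)/(74.7 − j9.63)| = 0.359
|Γ|² = 0.129
P_refl = |Γ|²·P_inc = 8.84 W, P_del = (1 − |Γ|²)·P_inc = 59.6 W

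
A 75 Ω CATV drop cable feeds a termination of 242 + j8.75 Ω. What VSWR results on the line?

Γ = (Z_L − Z_0)/(Z_L + Z_0) = (167 + j8.75)/(317 + j8.75)
|Γ| = 167/317 = 0.527
VSWR = (1 + |Γ|)/(1 − |Γ|) = 1.53/0.473

VSWR ≈ 3.23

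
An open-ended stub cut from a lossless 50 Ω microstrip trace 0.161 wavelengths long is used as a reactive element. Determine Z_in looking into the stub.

Z_in ≈ −j31.3 Ω

βl = 2π × 0.161 = 58°
tan(βl) = 1.6
For an open-ended stub, Z_in = −jZ_0·cot(βl) = −jZ_0/tan(βl)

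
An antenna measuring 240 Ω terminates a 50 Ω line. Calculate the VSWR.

VSWR ≈ 4.8

For a purely resistive load, VSWR = R_L/Z_0 or Z_0/R_L (whichever > 1) = 240/50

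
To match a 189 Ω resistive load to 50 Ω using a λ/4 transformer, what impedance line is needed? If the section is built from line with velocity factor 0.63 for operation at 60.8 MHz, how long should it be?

Z_qwt ≈ 97.2 Ω; length ≈ 77.7 cm

Z_qwt = √(Z_0·R_L) = √(50 × 189) = √9450
λ = 0.63·c/f = 3.11 m, so l = λ/4 = 0.777 m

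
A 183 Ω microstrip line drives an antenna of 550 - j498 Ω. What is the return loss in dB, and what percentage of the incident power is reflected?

RL ≈ 3.12 dB; 48.7% of incident power reflected

Γ = (367 − j498)/(733 − j498), |Γ| = 0.698
RL = −20·log₁₀(0.698) = 3.12 dB
P_refl/P_inc = |Γ|² = 0.487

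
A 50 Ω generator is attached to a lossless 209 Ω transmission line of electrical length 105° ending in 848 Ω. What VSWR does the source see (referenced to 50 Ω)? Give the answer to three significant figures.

VSWR ≈ 2.63

tan(βl) = -3.73
Z_in = Z_0·(Z_L + jZ_0·tanβl)/(Z_0 + jZ_L·tanβl) = 55 + j52.4 Ω
Γ_s = (Z_in − Z_s)/(Z_in + Z_s) = (4.97 + j52.4)/(105 + j52.4), |Γ_s| = 0.448
VSWR = (1 + |Γ_s|)/(1 − |Γ_s|)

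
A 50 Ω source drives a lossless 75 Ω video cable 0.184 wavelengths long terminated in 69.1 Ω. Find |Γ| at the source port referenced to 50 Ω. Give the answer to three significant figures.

βl = 2π × 0.184 = 66.2°
tan(βl) = 2.27
Z_in = Z_0·(Z_L + jZ_0·tanβl)/(Z_0 + jZ_L·tanβl) = 79.1 + j4.79 Ω
Γ_s = (Z_in − Z_s)/(Z_in + Z_s) = (29.1 + j4.79)/(129 + j4.79), |Γ_s| = 0.228

|Γ| ≈ 0.228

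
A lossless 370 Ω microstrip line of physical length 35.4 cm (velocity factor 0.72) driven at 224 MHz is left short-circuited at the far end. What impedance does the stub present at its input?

Z_in ≈ −j409 Ω

λ = v/f = 0.72·c / 224 MHz = 0.964 m
βl = 2π·l/λ = 2π × 0.367 = 132°
tan(βl) = -1.1
For a short-circuited stub, Z_in = jZ_0·tan(βl)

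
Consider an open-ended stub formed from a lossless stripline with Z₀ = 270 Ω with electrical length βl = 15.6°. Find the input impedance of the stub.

tan(βl) = 0.279
For an open-ended stub, Z_in = −jZ_0·cot(βl) = −jZ_0/tan(βl)

Z_in ≈ −j967 Ω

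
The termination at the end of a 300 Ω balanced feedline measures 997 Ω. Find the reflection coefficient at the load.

Γ = (Z_L − Z_0)/(Z_L + Z_0) = (997 − 300)/(997 + 300) = 697/1297

Γ = 0.537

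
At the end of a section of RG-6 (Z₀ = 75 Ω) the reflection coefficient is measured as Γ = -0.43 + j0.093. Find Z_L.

Z_L = Z_0·(1 + Γ)/(1 − Γ) = 75·(0.57 + j0.093)/(1.43 − j0.093)

Z_L ≈ 29.5 + j6.79 Ω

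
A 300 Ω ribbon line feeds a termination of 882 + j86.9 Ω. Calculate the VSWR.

VSWR ≈ 2.97

Γ = (Z_L − Z_0)/(Z_L + Z_0) = (582 + j86.9)/(1182 + j86.9)
|Γ| = 588/1190 = 0.497
VSWR = (1 + |Γ|)/(1 − |Γ|) = 1.5/0.503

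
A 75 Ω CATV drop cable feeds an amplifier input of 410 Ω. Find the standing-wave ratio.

VSWR ≈ 5.47

For a purely resistive load, VSWR = R_L/Z_0 or Z_0/R_L (whichever > 1) = 410/75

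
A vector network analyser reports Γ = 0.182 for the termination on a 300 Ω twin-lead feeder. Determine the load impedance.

Z_L ≈ 433 Ω

Z_L = Z_0·(1 + Γ)/(1 − Γ) = 300·(1.18)/(0.818)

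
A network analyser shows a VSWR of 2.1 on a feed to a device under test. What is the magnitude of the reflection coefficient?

|Γ| ≈ 0.355

|Γ| = (S − 1)/(S + 1) = (2.1 − 1)/(2.1 + 1) = 1.1/3.1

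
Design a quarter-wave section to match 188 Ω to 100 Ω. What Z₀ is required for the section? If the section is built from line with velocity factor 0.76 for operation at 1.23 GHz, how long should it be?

Z_qwt ≈ 137 Ω; length ≈ 4.63 cm

Z_qwt = √(Z_0·R_L) = √(100 × 188) = √18800
λ = 0.76·c/f = 0.185 m, so l = λ/4 = 0.0463 m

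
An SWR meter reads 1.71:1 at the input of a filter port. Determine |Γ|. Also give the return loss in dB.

|Γ| = (S − 1)/(S + 1) = (1.71 − 1)/(1.71 + 1) = 0.71/2.71
RL = −20·log₁₀|Γ| = −20·log₁₀(0.262)

|Γ| ≈ 0.262; return loss ≈ 11.6 dB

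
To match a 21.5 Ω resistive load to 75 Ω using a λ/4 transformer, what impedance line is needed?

Z_qwt ≈ 40.2 Ω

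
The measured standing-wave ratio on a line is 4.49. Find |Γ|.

|Γ| = (S − 1)/(S + 1) = (4.49 − 1)/(4.49 + 1) = 3.49/5.49

|Γ| ≈ 0.636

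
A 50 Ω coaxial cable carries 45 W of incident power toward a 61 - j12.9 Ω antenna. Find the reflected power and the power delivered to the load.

|Γ| = |(11 − j12.9)/(111 − j12.9)| = 0.152
|Γ|² = 0.023
P_refl = |Γ|²·P_inc = 1.04 W, P_del = (1 − |Γ|²)·P_inc = 44 W

P_reflected ≈ 1.04 W; P_delivered ≈ 44 W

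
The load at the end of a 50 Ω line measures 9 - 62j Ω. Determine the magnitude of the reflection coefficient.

|Γ| ≈ 0.868

Γ = (Z_L − Z_0)/(Z_L + Z_0) = (-41 − j62)/(59 − j62)
|Γ| = 74.3/85.6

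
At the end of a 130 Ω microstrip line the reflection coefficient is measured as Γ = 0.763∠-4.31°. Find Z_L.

Z_L ≈ 898 − j246 Ω

Z_L = Z_0·(1 + Γ)/(1 − Γ) = 130·(1.76 − j0.0573)/(0.239 + j0.0573)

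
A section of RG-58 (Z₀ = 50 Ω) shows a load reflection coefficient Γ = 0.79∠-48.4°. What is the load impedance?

Z_L = Z_0·(1 + Γ)/(1 − Γ) = 50·(1.52 − j0.591)/(0.475 + j0.591)

Z_L ≈ 32.7 − j103 Ω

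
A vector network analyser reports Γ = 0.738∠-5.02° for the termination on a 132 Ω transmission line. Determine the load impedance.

Z_L ≈ 809 − j229 Ω

Z_L = Z_0·(1 + Γ)/(1 − Γ) = 132·(1.74 − j0.0646)/(0.265 + j0.0646)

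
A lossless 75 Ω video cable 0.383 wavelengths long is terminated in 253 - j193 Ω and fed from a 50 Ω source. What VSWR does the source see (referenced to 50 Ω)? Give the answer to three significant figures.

βl = 2π × 0.383 = 138°
tan(βl) = -0.904
Z_in = Z_0·(Z_L + jZ_0·tanβl)/(Z_0 + jZ_L·tanβl) = 41.6 + j101 Ω
Γ_s = (Z_in − Z_s)/(Z_in + Z_s) = (-8.44 + j101)/(91.6 + j101), |Γ_s| = 0.744
VSWR = (1 + |Γ_s|)/(1 − |Γ_s|)

VSWR ≈ 6.8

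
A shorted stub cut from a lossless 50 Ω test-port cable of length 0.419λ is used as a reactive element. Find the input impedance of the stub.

βl = 2π × 0.419 = 151°
tan(βl) = -0.558
For a shorted stub, Z_in = jZ_0·tan(βl)

Z_in ≈ −j27.9 Ω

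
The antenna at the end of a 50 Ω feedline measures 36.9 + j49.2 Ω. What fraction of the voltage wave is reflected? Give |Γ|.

Γ = (Z_L − Z_0)/(Z_L + Z_0) = (-13.1 + j49.2)/(86.9 + j49.2)
|Γ| = 50.9/99.9

|Γ| ≈ 0.51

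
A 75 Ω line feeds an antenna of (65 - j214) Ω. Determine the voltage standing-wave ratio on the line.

VSWR ≈ 11.3

Γ = (Z_L − Z_0)/(Z_L + Z_0) = (-10 − j214)/(140 − j214)
|Γ| = 214/256 = 0.838
VSWR = (1 + |Γ|)/(1 − |Γ|) = 1.84/0.162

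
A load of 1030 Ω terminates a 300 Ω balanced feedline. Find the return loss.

Γ = (1030 − 300)/(1030 + 300) = 0.549
RL = −20·log₁₀|Γ| = −20·log₁₀(0.549)

RL ≈ 5.21 dB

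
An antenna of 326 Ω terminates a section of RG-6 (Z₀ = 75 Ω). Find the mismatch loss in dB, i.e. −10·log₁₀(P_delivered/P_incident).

Γ = (326 − 75)/(326 + 75) = 0.626
|Γ|² = 0.392, so P_del/P_inc = 1 − |Γ|² = 0.608
ML = −10·log₁₀(1 − |Γ|²)

mismatch loss ≈ 2.16 dB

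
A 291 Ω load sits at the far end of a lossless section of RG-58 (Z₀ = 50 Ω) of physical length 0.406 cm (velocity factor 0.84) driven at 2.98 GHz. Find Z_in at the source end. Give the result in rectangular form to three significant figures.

Z_in ≈ 74.6 − j120 Ω

λ = v/f = 0.84·c / 2.98 GHz = 0.0846 m
βl = 2π·l/λ = 2π × 0.048 = 17.3°
tan(βl) = tan(17.3°) = 0.311
Z_in = Z_0·(Z_L + jZ_0·tanβl)/(Z_0 + jZ_L·tanβl)
     = 50·(291 + j15.6)/(50 + j90.5)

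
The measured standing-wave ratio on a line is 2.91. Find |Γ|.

|Γ| ≈ 0.488

|Γ| = (S − 1)/(S + 1) = (2.91 − 1)/(2.91 + 1) = 1.91/3.91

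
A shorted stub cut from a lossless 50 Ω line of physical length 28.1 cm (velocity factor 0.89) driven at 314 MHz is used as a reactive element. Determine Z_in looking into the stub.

λ = v/f = 0.89·c / 314 MHz = 0.85 m
βl = 2π·l/λ = 2π × 0.33 = 119°
tan(βl) = -1.81
For a shorted stub, Z_in = jZ_0·tan(βl)

Z_in ≈ −j90.3 Ω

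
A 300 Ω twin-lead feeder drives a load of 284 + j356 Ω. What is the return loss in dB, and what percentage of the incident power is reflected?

Γ = (-16 + j356)/(584 + j356), |Γ| = 0.521
RL = −20·log₁₀(0.521) = 5.66 dB
P_refl/P_inc = |Γ|² = 0.271

RL ≈ 5.66 dB; 27.1% of incident power reflected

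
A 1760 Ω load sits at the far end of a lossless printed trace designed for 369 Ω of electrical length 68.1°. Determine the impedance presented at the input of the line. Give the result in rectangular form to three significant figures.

tan(βl) = tan(68.1°) = 2.49
Z_in = Z_0·(Z_L + jZ_0·tanβl)/(Z_0 + jZ_L·tanβl)
     = 369·(1760 + j918)/(369 + j4380)

Z_in ≈ 89.2 − j141 Ω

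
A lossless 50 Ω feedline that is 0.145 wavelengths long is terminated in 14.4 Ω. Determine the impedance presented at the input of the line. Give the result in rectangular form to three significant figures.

Z_in ≈ 33.7 + j52 Ω

βl = 2π × 0.145 = 52.2°
tan(βl) = tan(52.2°) = 1.29
Z_in = Z_0·(Z_L + jZ_0·tanβl)/(Z_0 + jZ_L·tanβl)
     = 50·(14.4 + j64.5)/(50 + j18.6)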